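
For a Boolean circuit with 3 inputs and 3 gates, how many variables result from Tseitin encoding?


The Tseitin transformation introduces one auxiliary variable per gate.
Total variables = inputs + gates = 3 + 3 = 6.

6


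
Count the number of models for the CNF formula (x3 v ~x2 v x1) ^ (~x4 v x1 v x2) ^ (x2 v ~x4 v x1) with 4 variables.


Enumerate all 16 truth assignments over 4 variables.
Test each against every clause.
Satisfying assignments found: 12.

12


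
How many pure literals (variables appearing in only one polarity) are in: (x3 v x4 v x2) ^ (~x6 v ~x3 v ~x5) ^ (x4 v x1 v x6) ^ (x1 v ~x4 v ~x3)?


A pure literal appears in only one polarity across all clauses.
Pure literals: x1 (positive only), x2 (positive only), x5 (negative only).
Count = 3.

3


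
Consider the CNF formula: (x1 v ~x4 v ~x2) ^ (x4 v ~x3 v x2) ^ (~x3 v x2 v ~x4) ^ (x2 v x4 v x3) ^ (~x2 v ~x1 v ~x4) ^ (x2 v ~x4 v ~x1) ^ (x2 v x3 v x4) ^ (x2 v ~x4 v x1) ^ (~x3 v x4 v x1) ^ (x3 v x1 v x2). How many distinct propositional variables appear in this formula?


Identify each distinct variable in the formula.
Variables found: x1, x2, x3, x4.
Total distinct variables = 4.

4


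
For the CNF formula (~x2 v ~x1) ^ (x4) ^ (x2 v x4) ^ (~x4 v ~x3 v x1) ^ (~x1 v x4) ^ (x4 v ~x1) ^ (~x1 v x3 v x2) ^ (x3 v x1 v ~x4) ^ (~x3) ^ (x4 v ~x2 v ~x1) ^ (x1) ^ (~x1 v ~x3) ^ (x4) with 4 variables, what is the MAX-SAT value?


Enumerate all 16 truth assignments.
For each, count how many of the 13 clauses are satisfied.
The formula is not fully satisfiable, so the maximum is below 13.
Maximum simultaneously satisfiable clauses = 12.

12


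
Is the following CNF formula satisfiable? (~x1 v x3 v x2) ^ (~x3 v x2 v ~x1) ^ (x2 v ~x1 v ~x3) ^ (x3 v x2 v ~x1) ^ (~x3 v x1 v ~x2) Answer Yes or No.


Check all 8 possible truth assignments.
Number of satisfying assignments found: 5.
The formula is satisfiable.

Yes


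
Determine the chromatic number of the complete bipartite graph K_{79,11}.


K_{79,11} is bipartite by definition: the two parts are independent sets, with every edge crossing between them.
Color all vertices in one part with color 1 and all vertices in the other part with color 2.
Since the graph has at least one edge, one color does not suffice.
Chromatic number = 2.

2


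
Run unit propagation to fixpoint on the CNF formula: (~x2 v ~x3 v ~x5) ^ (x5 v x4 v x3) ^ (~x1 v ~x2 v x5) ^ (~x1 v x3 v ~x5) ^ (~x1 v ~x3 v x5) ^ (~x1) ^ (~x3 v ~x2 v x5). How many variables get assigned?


Unit propagation repeatedly assigns the literal in any unit clause, then simplifies.
Assignments in order: x1 = F.
No further unit clauses remain.
Total variables assigned = 1.

1


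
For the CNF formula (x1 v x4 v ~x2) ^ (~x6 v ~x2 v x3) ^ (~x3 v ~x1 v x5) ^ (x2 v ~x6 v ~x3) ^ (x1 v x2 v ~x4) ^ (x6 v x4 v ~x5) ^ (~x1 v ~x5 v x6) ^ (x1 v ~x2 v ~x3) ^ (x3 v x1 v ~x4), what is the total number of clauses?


Each group enclosed in parentheses joined by ^ is one clause.
Counting the conjuncts: 9 clauses.

9


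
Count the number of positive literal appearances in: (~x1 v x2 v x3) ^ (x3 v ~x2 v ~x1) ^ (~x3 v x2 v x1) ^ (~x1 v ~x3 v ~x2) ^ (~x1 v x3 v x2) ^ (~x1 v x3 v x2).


Scan each clause for unnegated literals.
Clause 1: 2 positive; Clause 2: 1 positive; Clause 3: 2 positive; Clause 4: 0 positive; Clause 5: 2 positive; Clause 6: 2 positive.
Total positive literal occurrences = 9.

9


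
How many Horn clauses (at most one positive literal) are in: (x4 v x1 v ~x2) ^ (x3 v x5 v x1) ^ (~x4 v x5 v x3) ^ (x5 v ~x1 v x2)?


A Horn clause has at most one positive literal.
Clause 1: 2 positive lit(s) -> not Horn
Clause 2: 3 positive lit(s) -> not Horn
Clause 3: 2 positive lit(s) -> not Horn
Clause 4: 2 positive lit(s) -> not Horn
Total Horn clauses = 0.

0


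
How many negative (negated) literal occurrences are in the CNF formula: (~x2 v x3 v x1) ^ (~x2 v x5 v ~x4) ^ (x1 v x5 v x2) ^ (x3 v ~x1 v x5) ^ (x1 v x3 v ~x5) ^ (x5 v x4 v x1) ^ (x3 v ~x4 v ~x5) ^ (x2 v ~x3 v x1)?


Scan each clause for negated literals.
Clause 1: 1 negative; Clause 2: 2 negative; Clause 3: 0 negative; Clause 4: 1 negative; Clause 5: 1 negative; Clause 6: 0 negative; Clause 7: 2 negative; Clause 8: 1 negative.
Total negative literal occurrences = 8.

8


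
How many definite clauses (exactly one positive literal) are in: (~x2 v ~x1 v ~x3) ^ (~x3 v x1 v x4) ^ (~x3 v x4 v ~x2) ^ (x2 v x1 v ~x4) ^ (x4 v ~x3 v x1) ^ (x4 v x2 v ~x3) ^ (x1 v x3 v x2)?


A definite clause has exactly one positive literal.
Clause 1: 0 positive -> not definite
Clause 2: 2 positive -> not definite
Clause 3: 1 positive -> definite
Clause 4: 2 positive -> not definite
Clause 5: 2 positive -> not definite
Clause 6: 2 positive -> not definite
Clause 7: 3 positive -> not definite
Definite clause count = 1.

1


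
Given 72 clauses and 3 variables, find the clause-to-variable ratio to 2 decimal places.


Clause-to-variable ratio = clauses / variables.
72 / 3 = 24.0.

24.0


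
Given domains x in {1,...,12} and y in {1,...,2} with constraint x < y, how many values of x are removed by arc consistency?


For the constraint x < y, x needs a supporting value in y's domain.
x can be at most 1 (one less than y's maximum).
Valid x values from domain: 1 out of 12.
Pruned = 12 - 1 = 11.

11


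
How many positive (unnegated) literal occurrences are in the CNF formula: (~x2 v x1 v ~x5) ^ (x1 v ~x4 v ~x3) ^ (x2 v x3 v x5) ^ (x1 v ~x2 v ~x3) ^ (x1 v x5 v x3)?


Scan each clause for unnegated literals.
Clause 1: 1 positive; Clause 2: 1 positive; Clause 3: 3 positive; Clause 4: 1 positive; Clause 5: 3 positive.
Total positive literal occurrences = 9.

9


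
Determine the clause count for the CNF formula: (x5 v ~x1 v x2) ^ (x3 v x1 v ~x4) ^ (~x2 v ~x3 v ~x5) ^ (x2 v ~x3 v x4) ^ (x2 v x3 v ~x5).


Each group enclosed in parentheses joined by ^ is one clause.
Counting the conjuncts: 5 clauses.

5


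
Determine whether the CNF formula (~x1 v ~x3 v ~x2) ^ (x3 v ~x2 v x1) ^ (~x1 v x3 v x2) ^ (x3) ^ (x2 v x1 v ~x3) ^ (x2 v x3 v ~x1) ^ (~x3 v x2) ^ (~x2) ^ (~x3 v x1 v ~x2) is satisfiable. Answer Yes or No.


Check all 8 possible truth assignments.
Number of satisfying assignments found: 0.
The formula is unsatisfiable.

No


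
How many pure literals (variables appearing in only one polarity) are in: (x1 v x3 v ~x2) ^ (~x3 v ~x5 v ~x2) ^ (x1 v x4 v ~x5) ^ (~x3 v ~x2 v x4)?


A pure literal appears in only one polarity across all clauses.
Pure literals: x1 (positive only), x2 (negative only), x4 (positive only), x5 (negative only).
Count = 4.

4


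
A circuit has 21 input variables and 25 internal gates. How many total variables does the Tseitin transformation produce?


The Tseitin transformation introduces one auxiliary variable per gate.
Total variables = inputs + gates = 21 + 25 = 46.

46


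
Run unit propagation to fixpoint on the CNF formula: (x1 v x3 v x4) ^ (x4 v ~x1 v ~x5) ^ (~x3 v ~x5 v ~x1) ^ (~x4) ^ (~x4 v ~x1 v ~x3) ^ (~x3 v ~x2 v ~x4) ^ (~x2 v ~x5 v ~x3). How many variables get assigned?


Unit propagation repeatedly assigns the literal in any unit clause, then simplifies.
Assignments in order: x4 = F.
No further unit clauses remain.
Total variables assigned = 1.

1


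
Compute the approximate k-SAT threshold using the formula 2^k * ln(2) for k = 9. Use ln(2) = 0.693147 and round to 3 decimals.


Using the asymptotic formula: threshold ~ 2^k * ln(2).
2^9 = 512.
512 * 0.693147 = 354.891.

354.891


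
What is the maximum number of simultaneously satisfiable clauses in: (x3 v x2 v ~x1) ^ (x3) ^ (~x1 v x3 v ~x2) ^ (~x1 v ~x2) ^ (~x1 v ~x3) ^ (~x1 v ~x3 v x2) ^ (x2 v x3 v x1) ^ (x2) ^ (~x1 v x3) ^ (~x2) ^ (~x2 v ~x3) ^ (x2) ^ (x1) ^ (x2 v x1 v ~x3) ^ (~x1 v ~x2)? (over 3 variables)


Enumerate all 8 truth assignments.
For each, count how many of the 15 clauses are satisfied.
The formula is not fully satisfiable, so the maximum is below 15.
Maximum simultaneously satisfiable clauses = 12.

12


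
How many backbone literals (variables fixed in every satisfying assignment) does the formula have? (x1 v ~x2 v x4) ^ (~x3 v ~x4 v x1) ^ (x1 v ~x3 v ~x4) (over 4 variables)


Find all satisfying assignments: 12 model(s).
Check which variables have the same value in every model.
No variable is fixed across all models.
Backbone size = 0.

0


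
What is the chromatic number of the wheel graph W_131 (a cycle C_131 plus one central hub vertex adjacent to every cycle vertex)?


W_131 consists of the cycle C_131 together with a hub vertex adjacent to every cycle vertex.
The cycle C_131 needs 3 colors (odd cycle -> 3).
The hub is adjacent to every cycle vertex, so it must receive a new color distinct from all of them.
Chromatic number = 3 + 1 = 4.

4


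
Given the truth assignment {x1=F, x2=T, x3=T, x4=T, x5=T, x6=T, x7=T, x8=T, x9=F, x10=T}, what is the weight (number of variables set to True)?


The weight is the number of variables assigned True.
True variables: x2, x3, x4, x5, x6, x7, x8, x10.
Weight = 8.

8


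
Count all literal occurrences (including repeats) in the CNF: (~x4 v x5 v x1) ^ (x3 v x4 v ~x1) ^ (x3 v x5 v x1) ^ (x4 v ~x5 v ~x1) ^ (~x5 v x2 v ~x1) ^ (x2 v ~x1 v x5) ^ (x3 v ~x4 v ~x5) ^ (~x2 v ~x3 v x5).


Clause lengths: 3, 3, 3, 3, 3, 3, 3, 3.
Sum = 3 + 3 + 3 + 3 + 3 + 3 + 3 + 3 = 24.

24


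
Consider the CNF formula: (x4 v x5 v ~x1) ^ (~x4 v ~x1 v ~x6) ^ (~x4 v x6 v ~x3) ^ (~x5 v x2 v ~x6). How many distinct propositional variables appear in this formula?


Identify each distinct variable in the formula.
Variables found: x1, x2, x3, x4, x5, x6.
Total distinct variables = 6.

6


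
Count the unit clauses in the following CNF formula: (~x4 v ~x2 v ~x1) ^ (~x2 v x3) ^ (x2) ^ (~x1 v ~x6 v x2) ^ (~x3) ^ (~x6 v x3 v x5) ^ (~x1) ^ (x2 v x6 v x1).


A unit clause contains exactly one literal.
Unit clauses found: (x2), (~x3), (~x1).
Count = 3.

3


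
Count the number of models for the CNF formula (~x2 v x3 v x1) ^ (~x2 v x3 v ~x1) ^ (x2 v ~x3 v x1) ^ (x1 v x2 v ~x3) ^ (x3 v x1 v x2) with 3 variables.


Enumerate all 8 truth assignments over 3 variables.
Test each against every clause.
Satisfying assignments found: 4.

4


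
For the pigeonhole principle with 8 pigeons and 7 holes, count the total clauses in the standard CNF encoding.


The PHP encoding has two parts:
1) At-least-one-hole clauses: 8 (one per pigeon, each with 7 literals).
2) At-most-one-pigeon-per-hole clauses: 7 holes * C(8,2) = 7 * 28 = 196.
Total clauses = 8 + 196 = 204.

204


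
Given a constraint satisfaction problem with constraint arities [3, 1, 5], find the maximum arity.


The arities are: 3, 1, 5.
Scan for the maximum value.
Maximum arity = 5.

5


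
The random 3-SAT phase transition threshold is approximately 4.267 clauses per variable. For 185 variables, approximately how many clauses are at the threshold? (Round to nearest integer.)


The 3-SAT phase transition occurs at approximately 4.267 clauses per variable.
m = 4.267 * 185 = 789.395.
Rounded to nearest integer: 789.

789


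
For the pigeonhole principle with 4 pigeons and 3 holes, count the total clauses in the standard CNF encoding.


The PHP encoding has two parts:
1) At-least-one-hole clauses: 4 (one per pigeon, each with 3 literals).
2) At-most-one-pigeon-per-hole clauses: 3 holes * C(4,2) = 3 * 6 = 18.
Total clauses = 4 + 18 = 22.

22


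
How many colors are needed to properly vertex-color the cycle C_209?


An odd cycle cannot be 2-colored: alternating two colors around the cycle returns to the start with a conflict.
Since 209 is odd, three colors are required (and three suffice).
Chromatic number = 3.

3


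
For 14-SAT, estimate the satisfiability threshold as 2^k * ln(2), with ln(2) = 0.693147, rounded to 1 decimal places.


Using the asymptotic formula: threshold ~ 2^k * ln(2).
2^14 = 16384.
16384 * 0.693147 = 11356.5.

11356.5


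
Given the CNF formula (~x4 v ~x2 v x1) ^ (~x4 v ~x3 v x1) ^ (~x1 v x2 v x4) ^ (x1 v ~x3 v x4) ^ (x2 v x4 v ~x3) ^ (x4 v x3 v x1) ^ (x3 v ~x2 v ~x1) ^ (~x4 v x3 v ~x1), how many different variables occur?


Identify each distinct variable in the formula.
Variables found: x1, x2, x3, x4.
Total distinct variables = 4.

4


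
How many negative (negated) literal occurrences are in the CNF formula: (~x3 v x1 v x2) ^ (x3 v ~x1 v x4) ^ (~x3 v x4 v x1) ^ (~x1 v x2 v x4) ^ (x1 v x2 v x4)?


Scan each clause for negated literals.
Clause 1: 1 negative; Clause 2: 1 negative; Clause 3: 1 negative; Clause 4: 1 negative; Clause 5: 0 negative.
Total negative literal occurrences = 4.

4


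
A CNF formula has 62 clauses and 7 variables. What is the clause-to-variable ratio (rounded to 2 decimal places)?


Clause-to-variable ratio = clauses / variables.
62 / 7 = 8.86.

8.86


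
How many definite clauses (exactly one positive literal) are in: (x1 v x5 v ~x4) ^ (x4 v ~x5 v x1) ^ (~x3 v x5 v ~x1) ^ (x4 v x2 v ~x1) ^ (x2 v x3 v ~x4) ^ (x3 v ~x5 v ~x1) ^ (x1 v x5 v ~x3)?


A definite clause has exactly one positive literal.
Clause 1: 2 positive -> not definite
Clause 2: 2 positive -> not definite
Clause 3: 1 positive -> definite
Clause 4: 2 positive -> not definite
Clause 5: 2 positive -> not definite
Clause 6: 1 positive -> definite
Clause 7: 2 positive -> not definite
Definite clause count = 2.

2


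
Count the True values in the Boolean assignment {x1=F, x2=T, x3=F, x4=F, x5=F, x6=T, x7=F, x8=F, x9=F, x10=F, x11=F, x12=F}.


The weight is the number of variables assigned True.
True variables: x2, x6.
Weight = 2.

2


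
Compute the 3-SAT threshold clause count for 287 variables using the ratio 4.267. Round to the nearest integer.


The 3-SAT phase transition occurs at approximately 4.267 clauses per variable.
m = 4.267 * 287 = 1224.629.
Rounded to nearest integer: 1225.

1225


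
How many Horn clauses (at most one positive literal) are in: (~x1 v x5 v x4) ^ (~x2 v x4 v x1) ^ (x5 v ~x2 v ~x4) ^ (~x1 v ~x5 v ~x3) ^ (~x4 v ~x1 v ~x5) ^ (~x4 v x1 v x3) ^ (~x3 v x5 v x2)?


A Horn clause has at most one positive literal.
Clause 1: 2 positive lit(s) -> not Horn
Clause 2: 2 positive lit(s) -> not Horn
Clause 3: 1 positive lit(s) -> Horn
Clause 4: 0 positive lit(s) -> Horn
Clause 5: 0 positive lit(s) -> Horn
Clause 6: 2 positive lit(s) -> not Horn
Clause 7: 2 positive lit(s) -> not Horn
Total Horn clauses = 3.

3


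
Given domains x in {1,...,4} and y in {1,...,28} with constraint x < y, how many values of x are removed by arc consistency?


For the constraint x < y, x needs a supporting value in y's domain.
x can be at most 27 (one less than y's maximum).
Valid x values from domain: 4 out of 4.
Pruned = 4 - 4 = 0.

0


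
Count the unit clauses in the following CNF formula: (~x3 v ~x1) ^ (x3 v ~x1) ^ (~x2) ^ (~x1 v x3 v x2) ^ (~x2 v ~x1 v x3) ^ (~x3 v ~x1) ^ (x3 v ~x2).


A unit clause contains exactly one literal.
Unit clauses found: (~x2).
Count = 1.

1


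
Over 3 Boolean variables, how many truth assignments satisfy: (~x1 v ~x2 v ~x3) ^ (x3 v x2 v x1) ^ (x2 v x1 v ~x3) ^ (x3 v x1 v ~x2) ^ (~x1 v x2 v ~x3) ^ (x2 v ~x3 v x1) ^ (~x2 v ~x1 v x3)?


Enumerate all 8 truth assignments over 3 variables.
Test each against every clause.
Satisfying assignments found: 2.

2


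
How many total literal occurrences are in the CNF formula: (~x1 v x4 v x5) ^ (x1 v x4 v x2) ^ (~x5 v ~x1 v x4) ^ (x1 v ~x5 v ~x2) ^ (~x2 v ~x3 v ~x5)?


Clause lengths: 3, 3, 3, 3, 3.
Sum = 3 + 3 + 3 + 3 + 3 = 15.

15


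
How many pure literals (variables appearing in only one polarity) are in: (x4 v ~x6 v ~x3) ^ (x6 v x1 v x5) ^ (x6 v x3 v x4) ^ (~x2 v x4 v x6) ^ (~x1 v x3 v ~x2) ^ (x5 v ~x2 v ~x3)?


A pure literal appears in only one polarity across all clauses.
Pure literals: x2 (negative only), x4 (positive only), x5 (positive only).
Count = 3.

3


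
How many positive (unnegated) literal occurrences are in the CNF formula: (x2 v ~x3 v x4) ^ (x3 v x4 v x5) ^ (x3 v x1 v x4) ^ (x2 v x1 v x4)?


Scan each clause for unnegated literals.
Clause 1: 2 positive; Clause 2: 3 positive; Clause 3: 3 positive; Clause 4: 3 positive.
Total positive literal occurrences = 11.

11


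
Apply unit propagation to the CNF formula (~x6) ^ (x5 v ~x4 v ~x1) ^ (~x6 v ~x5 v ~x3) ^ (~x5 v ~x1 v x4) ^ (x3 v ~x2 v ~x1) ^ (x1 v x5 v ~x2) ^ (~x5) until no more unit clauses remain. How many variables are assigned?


Unit propagation repeatedly assigns the literal in any unit clause, then simplifies.
Assignments in order: x6 = F, x5 = F.
No further unit clauses remain.
Total variables assigned = 2.

2


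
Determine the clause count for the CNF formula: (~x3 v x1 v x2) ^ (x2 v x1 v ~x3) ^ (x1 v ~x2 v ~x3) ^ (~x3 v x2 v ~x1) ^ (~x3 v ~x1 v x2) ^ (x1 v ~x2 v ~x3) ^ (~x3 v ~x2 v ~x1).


Each group enclosed in parentheses joined by ^ is one clause.
Counting the conjuncts: 7 clauses.

7


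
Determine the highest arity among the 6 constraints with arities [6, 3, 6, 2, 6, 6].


The arities are: 6, 3, 6, 2, 6, 6.
Scan for the maximum value.
Maximum arity = 6.

6


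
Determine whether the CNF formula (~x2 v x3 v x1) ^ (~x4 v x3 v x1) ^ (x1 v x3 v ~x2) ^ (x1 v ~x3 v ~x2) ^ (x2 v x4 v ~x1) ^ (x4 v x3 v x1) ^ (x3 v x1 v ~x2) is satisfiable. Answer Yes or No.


Check all 16 possible truth assignments.
Number of satisfying assignments found: 8.
The formula is satisfiable.

Yes


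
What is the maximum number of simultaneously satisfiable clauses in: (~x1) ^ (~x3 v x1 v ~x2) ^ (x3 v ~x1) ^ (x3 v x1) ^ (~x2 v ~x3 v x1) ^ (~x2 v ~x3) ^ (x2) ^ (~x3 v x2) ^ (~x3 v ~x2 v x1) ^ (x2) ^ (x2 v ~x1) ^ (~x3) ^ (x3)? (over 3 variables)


Enumerate all 8 truth assignments.
For each, count how many of the 13 clauses are satisfied.
The formula is not fully satisfiable, so the maximum is below 13.
Maximum simultaneously satisfiable clauses = 11.

11


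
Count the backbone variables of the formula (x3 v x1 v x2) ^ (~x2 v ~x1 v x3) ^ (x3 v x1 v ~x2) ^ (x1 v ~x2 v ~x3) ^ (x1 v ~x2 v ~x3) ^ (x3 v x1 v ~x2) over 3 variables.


Find all satisfying assignments: 4 model(s).
Check which variables have the same value in every model.
No variable is fixed across all models.
Backbone size = 0.

0


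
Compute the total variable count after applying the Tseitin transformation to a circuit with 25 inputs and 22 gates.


The Tseitin transformation introduces one auxiliary variable per gate.
Total variables = inputs + gates = 25 + 22 = 47.

47


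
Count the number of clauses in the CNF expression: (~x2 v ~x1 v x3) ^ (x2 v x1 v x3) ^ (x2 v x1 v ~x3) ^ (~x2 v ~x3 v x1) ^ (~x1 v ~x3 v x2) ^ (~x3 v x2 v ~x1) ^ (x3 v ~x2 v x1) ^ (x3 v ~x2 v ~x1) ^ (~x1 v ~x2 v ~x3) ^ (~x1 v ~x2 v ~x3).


Each group enclosed in parentheses joined by ^ is one clause.
Counting the conjuncts: 10 clauses.

10


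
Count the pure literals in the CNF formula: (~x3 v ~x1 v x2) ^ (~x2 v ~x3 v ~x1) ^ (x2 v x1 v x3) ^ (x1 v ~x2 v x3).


A pure literal appears in only one polarity across all clauses.
No pure literals found.
Count = 0.

0


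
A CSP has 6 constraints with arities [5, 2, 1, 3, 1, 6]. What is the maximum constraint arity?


The arities are: 5, 2, 1, 3, 1, 6.
Scan for the maximum value.
Maximum arity = 6.

6


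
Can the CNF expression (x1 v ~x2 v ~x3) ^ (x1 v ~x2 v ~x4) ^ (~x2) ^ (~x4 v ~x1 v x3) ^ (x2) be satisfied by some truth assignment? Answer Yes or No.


Check all 16 possible truth assignments.
Number of satisfying assignments found: 0.
The formula is unsatisfiable.

No


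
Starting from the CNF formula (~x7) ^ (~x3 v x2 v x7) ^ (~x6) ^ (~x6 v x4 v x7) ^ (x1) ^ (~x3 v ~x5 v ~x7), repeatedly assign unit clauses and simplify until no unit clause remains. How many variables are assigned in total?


Unit propagation repeatedly assigns the literal in any unit clause, then simplifies.
Assignments in order: x7 = F, x6 = F, x1 = T.
No further unit clauses remain.
Total variables assigned = 3.

3


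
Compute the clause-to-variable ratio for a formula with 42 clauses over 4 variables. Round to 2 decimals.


Clause-to-variable ratio = clauses / variables.
42 / 4 = 10.5.

10.5


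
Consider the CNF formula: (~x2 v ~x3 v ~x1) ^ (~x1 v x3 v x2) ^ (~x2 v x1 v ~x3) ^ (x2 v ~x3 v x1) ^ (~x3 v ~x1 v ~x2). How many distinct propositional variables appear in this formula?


Identify each distinct variable in the formula.
Variables found: x1, x2, x3.
Total distinct variables = 3.

3


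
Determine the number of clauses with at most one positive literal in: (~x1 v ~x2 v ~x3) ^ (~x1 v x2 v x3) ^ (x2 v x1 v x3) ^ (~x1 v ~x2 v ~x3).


A Horn clause has at most one positive literal.
Clause 1: 0 positive lit(s) -> Horn
Clause 2: 2 positive lit(s) -> not Horn
Clause 3: 3 positive lit(s) -> not Horn
Clause 4: 0 positive lit(s) -> Horn
Total Horn clauses = 2.

2


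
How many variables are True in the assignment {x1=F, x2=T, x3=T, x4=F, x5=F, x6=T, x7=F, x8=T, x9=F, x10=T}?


The weight is the number of variables assigned True.
True variables: x2, x3, x6, x8, x10.
Weight = 5.

5


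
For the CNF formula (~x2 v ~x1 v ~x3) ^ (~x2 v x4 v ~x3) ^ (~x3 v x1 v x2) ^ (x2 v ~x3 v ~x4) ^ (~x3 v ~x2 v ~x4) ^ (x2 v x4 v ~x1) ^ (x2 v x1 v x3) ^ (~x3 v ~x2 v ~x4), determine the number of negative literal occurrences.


Scan each clause for negated literals.
Clause 1: 3 negative; Clause 2: 2 negative; Clause 3: 1 negative; Clause 4: 2 negative; Clause 5: 3 negative; Clause 6: 1 negative; Clause 7: 0 negative; Clause 8: 3 negative.
Total negative literal occurrences = 15.

15


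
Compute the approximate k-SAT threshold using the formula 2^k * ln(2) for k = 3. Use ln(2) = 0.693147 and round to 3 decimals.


Using the asymptotic formula: threshold ~ 2^k * ln(2).
2^3 = 8.
8 * 0.693147 = 5.545.

5.545


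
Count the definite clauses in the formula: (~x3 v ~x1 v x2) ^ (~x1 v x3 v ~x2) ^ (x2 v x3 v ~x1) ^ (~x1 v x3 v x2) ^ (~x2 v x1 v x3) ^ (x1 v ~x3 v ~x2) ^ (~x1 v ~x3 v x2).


A definite clause has exactly one positive literal.
Clause 1: 1 positive -> definite
Clause 2: 1 positive -> definite
Clause 3: 2 positive -> not definite
Clause 4: 2 positive -> not definite
Clause 5: 2 positive -> not definite
Clause 6: 1 positive -> definite
Clause 7: 1 positive -> definite
Definite clause count = 4.

4


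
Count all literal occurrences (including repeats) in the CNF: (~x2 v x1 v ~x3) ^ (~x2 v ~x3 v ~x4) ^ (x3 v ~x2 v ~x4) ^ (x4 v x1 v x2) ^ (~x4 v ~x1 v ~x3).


Clause lengths: 3, 3, 3, 3, 3.
Sum = 3 + 3 + 3 + 3 + 3 = 15.

15


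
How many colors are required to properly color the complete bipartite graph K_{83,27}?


K_{83,27} is bipartite by definition: the two parts are independent sets, with every edge crossing between them.
Color all vertices in one part with color 1 and all vertices in the other part with color 2.
Since the graph has at least one edge, one color does not suffice.
Chromatic number = 2.

2


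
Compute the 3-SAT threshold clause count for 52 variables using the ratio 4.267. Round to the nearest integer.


The 3-SAT phase transition occurs at approximately 4.267 clauses per variable.
m = 4.267 * 52 = 221.884.
Rounded to nearest integer: 222.

222


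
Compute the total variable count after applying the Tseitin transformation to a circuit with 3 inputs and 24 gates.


The Tseitin transformation introduces one auxiliary variable per gate.
Total variables = inputs + gates = 3 + 24 = 27.

27


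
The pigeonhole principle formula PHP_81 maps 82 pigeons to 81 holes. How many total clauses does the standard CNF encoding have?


The PHP encoding has two parts:
1) At-least-one-hole clauses: 82 (one per pigeon, each with 81 literals).
2) At-most-one-pigeon-per-hole clauses: 81 holes * C(82,2) = 81 * 3321 = 269001.
Total clauses = 82 + 269001 = 269083.

269083


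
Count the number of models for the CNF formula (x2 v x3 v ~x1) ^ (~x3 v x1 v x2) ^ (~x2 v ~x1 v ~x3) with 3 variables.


Enumerate all 8 truth assignments over 3 variables.
Test each against every clause.
Satisfying assignments found: 5.

5


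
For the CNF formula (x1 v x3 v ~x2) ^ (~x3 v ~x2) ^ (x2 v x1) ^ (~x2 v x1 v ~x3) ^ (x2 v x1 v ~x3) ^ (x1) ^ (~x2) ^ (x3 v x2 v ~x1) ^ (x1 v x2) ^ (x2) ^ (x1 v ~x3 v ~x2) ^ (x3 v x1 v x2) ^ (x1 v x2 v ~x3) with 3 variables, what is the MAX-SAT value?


Enumerate all 8 truth assignments.
For each, count how many of the 13 clauses are satisfied.
The formula is not fully satisfiable, so the maximum is below 13.
Maximum simultaneously satisfiable clauses = 12.

12


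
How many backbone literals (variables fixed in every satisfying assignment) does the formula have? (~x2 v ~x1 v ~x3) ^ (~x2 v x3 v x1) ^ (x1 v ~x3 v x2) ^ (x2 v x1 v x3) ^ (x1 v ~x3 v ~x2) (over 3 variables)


Find all satisfying assignments: 3 model(s).
Check which variables have the same value in every model.
Fixed variables: x1=T.
Backbone size = 1.

1


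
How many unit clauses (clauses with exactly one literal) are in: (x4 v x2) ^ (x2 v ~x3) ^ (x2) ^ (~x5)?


A unit clause contains exactly one literal.
Unit clauses found: (x2), (~x5).
Count = 2.

2


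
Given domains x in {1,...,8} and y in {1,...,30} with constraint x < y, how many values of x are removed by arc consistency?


For the constraint x < y, x needs a supporting value in y's domain.
x can be at most 29 (one less than y's maximum).
Valid x values from domain: 8 out of 8.
Pruned = 8 - 8 = 0.

0


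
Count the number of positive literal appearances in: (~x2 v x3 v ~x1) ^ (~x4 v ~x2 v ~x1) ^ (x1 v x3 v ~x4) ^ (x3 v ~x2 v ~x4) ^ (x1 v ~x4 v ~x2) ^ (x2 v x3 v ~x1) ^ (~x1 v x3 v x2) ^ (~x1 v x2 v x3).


Scan each clause for unnegated literals.
Clause 1: 1 positive; Clause 2: 0 positive; Clause 3: 2 positive; Clause 4: 1 positive; Clause 5: 1 positive; Clause 6: 2 positive; Clause 7: 2 positive; Clause 8: 2 positive.
Total positive literal occurrences = 11.

11


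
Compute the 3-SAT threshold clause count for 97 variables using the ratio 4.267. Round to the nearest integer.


The 3-SAT phase transition occurs at approximately 4.267 clauses per variable.
m = 4.267 * 97 = 413.899.
Rounded to nearest integer: 414.

414


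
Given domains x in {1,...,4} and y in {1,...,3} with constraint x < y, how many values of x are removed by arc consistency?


For the constraint x < y, x needs a supporting value in y's domain.
x can be at most 2 (one less than y's maximum).
Valid x values from domain: 2 out of 4.
Pruned = 4 - 2 = 2.

2


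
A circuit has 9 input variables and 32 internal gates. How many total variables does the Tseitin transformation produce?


The Tseitin transformation introduces one auxiliary variable per gate.
Total variables = inputs + gates = 9 + 32 = 41.

41


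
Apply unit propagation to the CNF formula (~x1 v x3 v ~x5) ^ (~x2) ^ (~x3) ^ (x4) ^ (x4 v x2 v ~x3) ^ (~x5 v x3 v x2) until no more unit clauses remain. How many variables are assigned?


Unit propagation repeatedly assigns the literal in any unit clause, then simplifies.
Assignments in order: x2 = F, x3 = F, x4 = T, x5 = F.
No further unit clauses remain.
Total variables assigned = 4.

4


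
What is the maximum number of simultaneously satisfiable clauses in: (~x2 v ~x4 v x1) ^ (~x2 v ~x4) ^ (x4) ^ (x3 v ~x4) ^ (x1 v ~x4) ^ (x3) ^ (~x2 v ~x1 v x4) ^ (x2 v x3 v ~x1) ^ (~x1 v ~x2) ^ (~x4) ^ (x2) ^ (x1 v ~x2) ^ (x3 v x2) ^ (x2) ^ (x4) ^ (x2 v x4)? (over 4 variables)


Enumerate all 16 truth assignments.
For each, count how many of the 16 clauses are satisfied.
The formula is not fully satisfiable, so the maximum is below 16.
Maximum simultaneously satisfiable clauses = 13.

13


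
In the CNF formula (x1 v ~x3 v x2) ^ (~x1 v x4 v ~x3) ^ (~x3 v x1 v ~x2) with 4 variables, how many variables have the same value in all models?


Find all satisfying assignments: 10 model(s).
Check which variables have the same value in every model.
No variable is fixed across all models.
Backbone size = 0.

0


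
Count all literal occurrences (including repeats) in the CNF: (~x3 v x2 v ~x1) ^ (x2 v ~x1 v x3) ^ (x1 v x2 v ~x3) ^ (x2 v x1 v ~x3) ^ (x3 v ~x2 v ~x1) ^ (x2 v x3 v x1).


Clause lengths: 3, 3, 3, 3, 3, 3.
Sum = 3 + 3 + 3 + 3 + 3 + 3 = 18.

18


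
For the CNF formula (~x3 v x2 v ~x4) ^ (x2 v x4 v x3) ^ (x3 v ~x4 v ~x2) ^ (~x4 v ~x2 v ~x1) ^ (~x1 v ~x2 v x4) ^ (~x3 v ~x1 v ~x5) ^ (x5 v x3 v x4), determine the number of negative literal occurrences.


Scan each clause for negated literals.
Clause 1: 2 negative; Clause 2: 0 negative; Clause 3: 2 negative; Clause 4: 3 negative; Clause 5: 2 negative; Clause 6: 3 negative; Clause 7: 0 negative.
Total negative literal occurrences = 12.

12


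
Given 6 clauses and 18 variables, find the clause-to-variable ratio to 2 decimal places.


Clause-to-variable ratio = clauses / variables.
6 / 18 = 0.33.

0.33


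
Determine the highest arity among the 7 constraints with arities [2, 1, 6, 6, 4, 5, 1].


The arities are: 2, 1, 6, 6, 4, 5, 1.
Scan for the maximum value.
Maximum arity = 6.

6


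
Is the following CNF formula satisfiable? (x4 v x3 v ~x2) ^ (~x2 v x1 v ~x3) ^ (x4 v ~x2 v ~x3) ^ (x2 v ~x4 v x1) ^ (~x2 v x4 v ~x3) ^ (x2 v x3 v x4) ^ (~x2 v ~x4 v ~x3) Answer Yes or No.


Check all 16 possible truth assignments.
Number of satisfying assignments found: 6.
The formula is satisfiable.

Yes


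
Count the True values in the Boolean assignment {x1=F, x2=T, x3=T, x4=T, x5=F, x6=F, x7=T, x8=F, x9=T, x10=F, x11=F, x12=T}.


The weight is the number of variables assigned True.
True variables: x2, x3, x4, x7, x9, x12.
Weight = 6.

6


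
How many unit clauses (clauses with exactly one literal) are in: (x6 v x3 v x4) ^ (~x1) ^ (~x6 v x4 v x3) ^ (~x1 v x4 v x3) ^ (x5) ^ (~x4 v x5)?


A unit clause contains exactly one literal.
Unit clauses found: (~x1), (x5).
Count = 2.

2


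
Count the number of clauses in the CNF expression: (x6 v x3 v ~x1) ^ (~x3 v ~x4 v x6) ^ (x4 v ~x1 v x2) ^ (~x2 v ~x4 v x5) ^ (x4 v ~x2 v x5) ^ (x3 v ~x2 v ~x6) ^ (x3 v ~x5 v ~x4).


Each group enclosed in parentheses joined by ^ is one clause.
Counting the conjuncts: 7 clauses.

7


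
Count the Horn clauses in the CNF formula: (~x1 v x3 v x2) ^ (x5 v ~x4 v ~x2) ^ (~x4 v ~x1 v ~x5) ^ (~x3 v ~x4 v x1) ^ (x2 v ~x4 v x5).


A Horn clause has at most one positive literal.
Clause 1: 2 positive lit(s) -> not Horn
Clause 2: 1 positive lit(s) -> Horn
Clause 3: 0 positive lit(s) -> Horn
Clause 4: 1 positive lit(s) -> Horn
Clause 5: 2 positive lit(s) -> not Horn
Total Horn clauses = 3.

3


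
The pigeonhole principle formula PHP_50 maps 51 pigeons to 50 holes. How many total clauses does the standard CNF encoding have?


The PHP encoding has two parts:
1) At-least-one-hole clauses: 51 (one per pigeon, each with 50 literals).
2) At-most-one-pigeon-per-hole clauses: 50 holes * C(51,2) = 50 * 1275 = 63750.
Total clauses = 51 + 63750 = 63801.

63801


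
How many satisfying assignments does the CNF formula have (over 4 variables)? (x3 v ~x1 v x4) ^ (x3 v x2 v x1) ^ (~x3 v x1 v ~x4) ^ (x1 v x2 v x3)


Enumerate all 16 truth assignments over 4 variables.
Test each against every clause.
Satisfying assignments found: 10.

10


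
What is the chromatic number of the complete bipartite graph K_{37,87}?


K_{37,87} is bipartite by definition: the two parts are independent sets, with every edge crossing between them.
Color all vertices in one part with color 1 and all vertices in the other part with color 2.
Since the graph has at least one edge, one color does not suffice.
Chromatic number = 2.

2


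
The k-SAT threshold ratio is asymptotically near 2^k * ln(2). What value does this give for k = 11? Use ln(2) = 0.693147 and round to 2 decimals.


Using the asymptotic formula: threshold ~ 2^k * ln(2).
2^11 = 2048.
2048 * 0.693147 = 1419.57.

1419.57


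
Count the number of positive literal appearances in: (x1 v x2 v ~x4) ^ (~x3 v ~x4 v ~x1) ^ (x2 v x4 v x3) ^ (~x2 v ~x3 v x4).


Scan each clause for unnegated literals.
Clause 1: 2 positive; Clause 2: 0 positive; Clause 3: 3 positive; Clause 4: 1 positive.
Total positive literal occurrences = 6.

6


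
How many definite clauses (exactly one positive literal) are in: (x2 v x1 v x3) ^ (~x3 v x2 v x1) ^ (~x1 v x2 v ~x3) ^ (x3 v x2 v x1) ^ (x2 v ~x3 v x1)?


A definite clause has exactly one positive literal.
Clause 1: 3 positive -> not definite
Clause 2: 2 positive -> not definite
Clause 3: 1 positive -> definite
Clause 4: 3 positive -> not definite
Clause 5: 2 positive -> not definite
Definite clause count = 1.

1


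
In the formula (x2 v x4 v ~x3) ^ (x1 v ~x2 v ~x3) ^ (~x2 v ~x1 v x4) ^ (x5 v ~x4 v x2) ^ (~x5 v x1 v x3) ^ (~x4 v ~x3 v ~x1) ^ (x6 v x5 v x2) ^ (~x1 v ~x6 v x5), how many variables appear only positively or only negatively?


A pure literal appears in only one polarity across all clauses.
No pure literals found.
Count = 0.

0


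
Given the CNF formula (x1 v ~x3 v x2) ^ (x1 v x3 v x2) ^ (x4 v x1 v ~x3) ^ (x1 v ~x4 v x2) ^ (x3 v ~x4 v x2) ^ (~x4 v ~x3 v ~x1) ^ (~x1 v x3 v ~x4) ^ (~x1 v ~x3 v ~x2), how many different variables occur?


Identify each distinct variable in the formula.
Variables found: x1, x2, x3, x4.
Total distinct variables = 4.

4


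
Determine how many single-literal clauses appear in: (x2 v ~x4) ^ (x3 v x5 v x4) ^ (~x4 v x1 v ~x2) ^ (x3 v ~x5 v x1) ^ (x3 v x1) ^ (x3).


A unit clause contains exactly one literal.
Unit clauses found: (x3).
Count = 1.

1


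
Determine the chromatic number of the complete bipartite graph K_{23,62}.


K_{23,62} is bipartite by definition: the two parts are independent sets, with every edge crossing between them.
Color all vertices in one part with color 1 and all vertices in the other part with color 2.
Since the graph has at least one edge, one color does not suffice.
Chromatic number = 2.

2


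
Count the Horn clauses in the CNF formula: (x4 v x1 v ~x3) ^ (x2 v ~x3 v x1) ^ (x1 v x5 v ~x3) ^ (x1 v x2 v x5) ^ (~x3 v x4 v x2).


A Horn clause has at most one positive literal.
Clause 1: 2 positive lit(s) -> not Horn
Clause 2: 2 positive lit(s) -> not Horn
Clause 3: 2 positive lit(s) -> not Horn
Clause 4: 3 positive lit(s) -> not Horn
Clause 5: 2 positive lit(s) -> not Horn
Total Horn clauses = 0.

0


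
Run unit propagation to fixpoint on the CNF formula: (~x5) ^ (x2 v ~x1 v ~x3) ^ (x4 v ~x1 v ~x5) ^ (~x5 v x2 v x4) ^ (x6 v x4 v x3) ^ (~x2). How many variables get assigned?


Unit propagation repeatedly assigns the literal in any unit clause, then simplifies.
Assignments in order: x5 = F, x2 = F.
No further unit clauses remain.
Total variables assigned = 2.

2


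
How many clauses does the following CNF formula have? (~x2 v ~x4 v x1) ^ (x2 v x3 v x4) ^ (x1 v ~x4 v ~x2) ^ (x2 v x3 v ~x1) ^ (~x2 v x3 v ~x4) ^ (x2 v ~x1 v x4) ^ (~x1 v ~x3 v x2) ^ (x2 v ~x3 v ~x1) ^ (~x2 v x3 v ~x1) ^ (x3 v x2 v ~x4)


Each group enclosed in parentheses joined by ^ is one clause.
Counting the conjuncts: 10 clauses.

10


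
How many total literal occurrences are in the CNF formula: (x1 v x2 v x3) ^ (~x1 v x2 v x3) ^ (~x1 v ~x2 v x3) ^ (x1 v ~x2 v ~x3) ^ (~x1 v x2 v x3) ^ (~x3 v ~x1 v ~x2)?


Clause lengths: 3, 3, 3, 3, 3, 3.
Sum = 3 + 3 + 3 + 3 + 3 + 3 = 18.

18


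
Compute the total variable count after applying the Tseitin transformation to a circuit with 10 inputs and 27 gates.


The Tseitin transformation introduces one auxiliary variable per gate.
Total variables = inputs + gates = 10 + 27 = 37.

37


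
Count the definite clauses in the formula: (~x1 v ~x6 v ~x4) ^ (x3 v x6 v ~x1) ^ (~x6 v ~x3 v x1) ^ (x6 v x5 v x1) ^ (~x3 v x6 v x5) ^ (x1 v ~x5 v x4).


A definite clause has exactly one positive literal.
Clause 1: 0 positive -> not definite
Clause 2: 2 positive -> not definite
Clause 3: 1 positive -> definite
Clause 4: 3 positive -> not definite
Clause 5: 2 positive -> not definite
Clause 6: 2 positive -> not definite
Definite clause count = 1.

1


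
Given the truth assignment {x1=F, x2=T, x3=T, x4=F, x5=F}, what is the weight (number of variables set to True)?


The weight is the number of variables assigned True.
True variables: x2, x3.
Weight = 2.

2


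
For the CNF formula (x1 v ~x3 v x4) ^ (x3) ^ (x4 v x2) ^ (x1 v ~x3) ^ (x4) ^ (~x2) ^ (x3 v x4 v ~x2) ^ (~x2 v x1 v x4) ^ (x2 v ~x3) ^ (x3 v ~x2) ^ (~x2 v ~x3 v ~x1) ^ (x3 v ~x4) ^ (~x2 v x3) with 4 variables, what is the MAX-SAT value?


Enumerate all 16 truth assignments.
For each, count how many of the 13 clauses are satisfied.
The formula is not fully satisfiable, so the maximum is below 13.
Maximum simultaneously satisfiable clauses = 12.

12


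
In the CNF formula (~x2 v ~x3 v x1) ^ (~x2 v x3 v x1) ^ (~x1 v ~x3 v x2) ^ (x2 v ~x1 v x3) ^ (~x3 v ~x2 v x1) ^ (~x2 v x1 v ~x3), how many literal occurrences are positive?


Scan each clause for unnegated literals.
Clause 1: 1 positive; Clause 2: 2 positive; Clause 3: 1 positive; Clause 4: 2 positive; Clause 5: 1 positive; Clause 6: 1 positive.
Total positive literal occurrences = 8.

8


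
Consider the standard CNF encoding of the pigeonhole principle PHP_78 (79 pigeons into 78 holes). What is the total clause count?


The PHP encoding has two parts:
1) At-least-one-hole clauses: 79 (one per pigeon, each with 78 literals).
2) At-most-one-pigeon-per-hole clauses: 78 holes * C(79,2) = 78 * 3081 = 240318.
Total clauses = 79 + 240318 = 240397.

240397


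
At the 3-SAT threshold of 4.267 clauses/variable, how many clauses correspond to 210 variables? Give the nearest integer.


The 3-SAT phase transition occurs at approximately 4.267 clauses per variable.
m = 4.267 * 210 = 896.07.
Rounded to nearest integer: 896.

896


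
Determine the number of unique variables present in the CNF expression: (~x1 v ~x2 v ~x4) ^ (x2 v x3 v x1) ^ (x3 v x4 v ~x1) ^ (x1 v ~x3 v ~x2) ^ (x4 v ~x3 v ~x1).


Identify each distinct variable in the formula.
Variables found: x1, x2, x3, x4.
Total distinct variables = 4.

4


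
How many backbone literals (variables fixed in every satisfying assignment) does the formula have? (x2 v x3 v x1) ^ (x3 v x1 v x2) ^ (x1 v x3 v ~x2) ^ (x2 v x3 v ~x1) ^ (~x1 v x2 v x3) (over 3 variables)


Find all satisfying assignments: 5 model(s).
Check which variables have the same value in every model.
No variable is fixed across all models.
Backbone size = 0.

0


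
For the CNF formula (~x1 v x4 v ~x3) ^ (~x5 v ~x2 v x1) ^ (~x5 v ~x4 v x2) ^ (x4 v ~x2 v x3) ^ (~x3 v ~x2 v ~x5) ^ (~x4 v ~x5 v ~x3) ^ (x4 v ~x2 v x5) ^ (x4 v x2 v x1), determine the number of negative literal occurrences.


Scan each clause for negated literals.
Clause 1: 2 negative; Clause 2: 2 negative; Clause 3: 2 negative; Clause 4: 1 negative; Clause 5: 3 negative; Clause 6: 3 negative; Clause 7: 1 negative; Clause 8: 0 negative.
Total negative literal occurrences = 14.

14


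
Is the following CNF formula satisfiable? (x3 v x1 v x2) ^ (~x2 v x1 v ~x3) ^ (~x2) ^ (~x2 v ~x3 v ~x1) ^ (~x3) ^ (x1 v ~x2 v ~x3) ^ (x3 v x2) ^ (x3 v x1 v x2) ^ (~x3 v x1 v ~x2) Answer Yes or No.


Check all 8 possible truth assignments.
Number of satisfying assignments found: 0.
The formula is unsatisfiable.

No


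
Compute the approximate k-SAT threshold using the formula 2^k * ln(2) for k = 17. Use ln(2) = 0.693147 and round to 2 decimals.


Using the asymptotic formula: threshold ~ 2^k * ln(2).
2^17 = 131072.
131072 * 0.693147 = 90852.16.

90852.16


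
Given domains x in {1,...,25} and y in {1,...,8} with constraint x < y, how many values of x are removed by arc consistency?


For the constraint x < y, x needs a supporting value in y's domain.
x can be at most 7 (one less than y's maximum).
Valid x values from domain: 7 out of 25.
Pruned = 25 - 7 = 18.

18


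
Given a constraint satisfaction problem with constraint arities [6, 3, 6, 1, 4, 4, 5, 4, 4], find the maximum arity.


The arities are: 6, 3, 6, 1, 4, 4, 5, 4, 4.
Scan for the maximum value.
Maximum arity = 6.

6
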